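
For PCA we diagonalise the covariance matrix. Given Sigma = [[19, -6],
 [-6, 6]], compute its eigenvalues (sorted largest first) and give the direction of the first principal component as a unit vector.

Step 1 — characteristic polynomial of 2×2 Sigma:
  det(Sigma - λI) = λ² - trace · λ + det = 0.
  trace = 19 + 6 = 25, det = 19·6 - (-6)² = 78.
Step 2 — discriminant:
  Δ = trace² - 4·det = 625 - 312 = 313.
Step 3 — eigenvalues:
  λ = (trace ± √Δ)/2 = (25 ± 17.6918)/2,
  λ_1 = 21.3459,  λ_2 = 3.6541.

Step 4 — unit eigenvector for λ_1: solve (Sigma - λ_1 I)v = 0. First row:
  (19 - 21.3459)·v_x + (-6)·v_y = 0, i.e. (-2.3459)·v_x + (-6)·v_y = 0,
  so v ∝ (b, λ_1 - a) = (-6, 2.3459); multiply by -1 so the first entry is positive: u = (6, -2.3459).
  ||u|| = √((6)² + (-2.3459)²) = √(41.5033) ≈ 6.4423,
  v_1 = u/||u|| ≈ (0.9313, -0.3641) (||v_1|| = 1).

λ_1 = 21.3459,  λ_2 = 3.6541;  v_1 ≈ (0.9313, -0.3641)


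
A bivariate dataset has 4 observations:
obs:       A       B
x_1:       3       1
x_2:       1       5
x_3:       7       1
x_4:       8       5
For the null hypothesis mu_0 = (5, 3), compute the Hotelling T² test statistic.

Step 1 — sample mean vector:
  mean(A) = (3 + 1 + 7 + 8) / 4 = 19/4 = 4.75
  mean(B) = (1 + 5 + 1 + 5) / 4 = 12/4 = 3
  x̄ = (4.75, 3),  deviation x̄ - mu_0 = (4.75, 3) - (5, 3) = (-0.25, 0).

Step 2 — sample covariance matrix, S[i,j] = (1/(n-1)) · Σ_k (x_{k,i} - mean_i) · (x_{k,j} - mean_j), divisor n-1 = 3:
  S[A,A] = ((-1.75)·(-1.75) + (-3.75)·(-3.75) + (2.25)·(2.25) + (3.25)·(3.25)) / 3 = 32.75/3 = 10.9167
  S[A,B] = ((-1.75)·(-2) + (-3.75)·(2) + (2.25)·(-2) + (3.25)·(2)) / 3 = -2/3 = -0.6667
  S[B,B] = ((-2)·(-2) + (2)·(2) + (-2)·(-2) + (2)·(2)) / 3 = 16/3 = 5.3333
  S = [[10.9167, -0.6667],
 [-0.6667, 5.3333]].

Step 3 — invert S. det(S) = 10.9167·5.3333 - (-0.6667)² = 57.7778.
  S^{-1} = (1/det) · [[d, -b], [-b, a]] = [[0.0923, 0.0115],
 [0.0115, 0.1889]].

Step 4 — quadratic form (x̄ - mu_0)^T · S^{-1} · (x̄ - mu_0):
  S^{-1} · (x̄ - mu_0) = (-0.0231, -0.0029),
  (x̄ - mu_0)^T · [...] = (-0.25)·(-0.0231) + (0)·(-0.0029) = 0.0058.

Step 5 — scale by n: T² = 4 · 0.0058 = 0.0231.

T² ≈ 0.0231


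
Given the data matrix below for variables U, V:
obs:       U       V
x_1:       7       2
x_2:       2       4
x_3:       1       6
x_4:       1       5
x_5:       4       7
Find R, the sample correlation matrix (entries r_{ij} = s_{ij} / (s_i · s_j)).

Step 1 — column means:
  mean(U) = (7 + 2 + 1 + 1 + 4) / 5 = 15/5 = 3
  mean(V) = (2 + 4 + 6 + 5 + 7) / 5 = 24/5 = 4.8

Step 2 — sample variances and covariances s[i,j] = (1/(n-1)) · Σ_k (x_{k,i} - mean_i) · (x_{k,j} - mean_j), with n-1 = 4:
  s[U,U] = ((4)·(4) + (-1)·(-1) + (-2)·(-2) + (-2)·(-2) + (1)·(1)) / 4 = 26/4 = 6.5
  s[U,V] = ((4)·(-2.8) + (-1)·(-0.8) + (-2)·(1.2) + (-2)·(0.2) + (1)·(2.2)) / 4 = -11/4 = -2.75
  s[V,V] = ((-2.8)·(-2.8) + (-0.8)·(-0.8) + (1.2)·(1.2) + (0.2)·(0.2) + (2.2)·(2.2)) / 4 = 14.8/4 = 3.7
  Sample standard deviations s_i = √(s[i,i]):
  s(U) = √(6.5) = 2.5495
  s(V) = √(3.7) = 1.9235

Step 3 — r_{ij} = s_{ij} / (s_i · s_j):
  r[U,U] = 1 (diagonal).
  r[U,V] = -2.75 / (2.5495 · 1.9235) = -2.75 / 4.9041 = -0.5608
  r[V,V] = 1 (diagonal).

R is symmetric with unit diagonal. Assembling:

R = [[1, -0.5608],
 [-0.5608, 1]]


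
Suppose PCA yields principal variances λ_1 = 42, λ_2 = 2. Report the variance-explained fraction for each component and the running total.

Step 1 — total variance = trace(Sigma) = Σ λ_i = 42 + 2 = 44.

Step 2 — fraction explained by component i = λ_i / Σ λ:
  PC1: 42/44 = 0.9545
  PC2: 2/44 = 0.0455

Step 3 — cumulative fraction after k components = (λ_1 + ... + λ_k) / Σ λ:
  k = 1: 42/44 = 0.9545
  k = 2: (42 + 2)/44 = 44/44 = 1

Summary (fraction, with percent):

explained: PC1 0.9545 (95.45%), PC2 0.0455 (4.55%);  cumulative: 0.9545, 1


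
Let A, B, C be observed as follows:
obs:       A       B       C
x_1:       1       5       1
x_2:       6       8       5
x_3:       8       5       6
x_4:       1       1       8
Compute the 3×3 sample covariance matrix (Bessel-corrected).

Step 1 — column means:
  mean(A) = (1 + 6 + 8 + 1) / 4 = 16/4 = 4
  mean(B) = (5 + 8 + 5 + 1) / 4 = 19/4 = 4.75
  mean(C) = (1 + 5 + 6 + 8) / 4 = 20/4 = 5

Step 2 — sample covariance S[i,j] = (1/(n-1)) · Σ_k (x_{k,i} - mean_i) · (x_{k,j} - mean_j), with n-1 = 3.
  S[A,A] = ((-3)·(-3) + (2)·(2) + (4)·(4) + (-3)·(-3)) / 3 = 38/3 = 12.6667
  S[A,B] = ((-3)·(0.25) + (2)·(3.25) + (4)·(0.25) + (-3)·(-3.75)) / 3 = 18/3 = 6
  S[A,C] = ((-3)·(-4) + (2)·(0) + (4)·(1) + (-3)·(3)) / 3 = 7/3 = 2.3333
  S[B,B] = ((0.25)·(0.25) + (3.25)·(3.25) + (0.25)·(0.25) + (-3.75)·(-3.75)) / 3 = 24.75/3 = 8.25
  S[B,C] = ((0.25)·(-4) + (3.25)·(0) + (0.25)·(1) + (-3.75)·(3)) / 3 = -12/3 = -4
  S[C,C] = ((-4)·(-4) + (0)·(0) + (1)·(1) + (3)·(3)) / 3 = 26/3 = 8.6667

S is symmetric (S[j,i] = S[i,j]). Assembling:

S = [[12.6667, 6, 2.3333],
 [6, 8.25, -4],
 [2.3333, -4, 8.6667]]


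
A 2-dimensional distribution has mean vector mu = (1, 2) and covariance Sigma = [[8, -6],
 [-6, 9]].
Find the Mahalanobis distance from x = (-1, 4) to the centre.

Step 1 — centre the observation: (x - mu) = (-2, 2).

Step 2 — invert Sigma. det(Sigma) = 8·9 - (-6)² = 36.
  Sigma^{-1} = (1/det) · [[d, -b], [-b, a]] = [[0.25, 0.1667],
 [0.1667, 0.2222]].

Step 3 — form the quadratic (x - mu)^T · Sigma^{-1} · (x - mu):
  Sigma^{-1} · (x - mu) = (-0.1667, 0.1111).
  (x - mu)^T · [Sigma^{-1} · (x - mu)] = (-2)·(-0.1667) + (2)·(0.1111) = 0.5556.

Step 4 — take square root: d = √(0.5556) ≈ 0.7454.

d(x, mu) = √(0.5556) ≈ 0.7454


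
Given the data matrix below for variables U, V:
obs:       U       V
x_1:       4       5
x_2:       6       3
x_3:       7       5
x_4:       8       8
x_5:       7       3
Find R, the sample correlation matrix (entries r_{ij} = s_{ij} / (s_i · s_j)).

Step 1 — column means:
  mean(U) = (4 + 6 + 7 + 8 + 7) / 5 = 32/5 = 6.4
  mean(V) = (5 + 3 + 5 + 8 + 3) / 5 = 24/5 = 4.8

Step 2 — sample variances and covariances s[i,j] = (1/(n-1)) · Σ_k (x_{k,i} - mean_i) · (x_{k,j} - mean_j), with n-1 = 4:
  s[U,U] = ((-2.4)·(-2.4) + (-0.4)·(-0.4) + (0.6)·(0.6) + (1.6)·(1.6) + (0.6)·(0.6)) / 4 = 9.2/4 = 2.3
  s[U,V] = ((-2.4)·(0.2) + (-0.4)·(-1.8) + (0.6)·(0.2) + (1.6)·(3.2) + (0.6)·(-1.8)) / 4 = 4.4/4 = 1.1
  s[V,V] = ((0.2)·(0.2) + (-1.8)·(-1.8) + (0.2)·(0.2) + (3.2)·(3.2) + (-1.8)·(-1.8)) / 4 = 16.8/4 = 4.2
  Sample standard deviations s_i = √(s[i,i]):
  s(U) = √(2.3) = 1.5166
  s(V) = √(4.2) = 2.0494

Step 3 — r_{ij} = s_{ij} / (s_i · s_j):
  r[U,U] = 1 (diagonal).
  r[U,V] = 1.1 / (1.5166 · 2.0494) = 1.1 / 3.1081 = 0.3539
  r[V,V] = 1 (diagonal).

R is symmetric with unit diagonal. Assembling:

R = [[1, 0.3539],
 [0.3539, 1]]


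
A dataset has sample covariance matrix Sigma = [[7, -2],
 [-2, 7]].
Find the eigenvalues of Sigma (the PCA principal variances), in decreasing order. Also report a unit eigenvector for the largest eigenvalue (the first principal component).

Step 1 — characteristic polynomial of 2×2 Sigma:
  det(Sigma - λI) = λ² - trace · λ + det = 0.
  trace = 7 + 7 = 14, det = 7·7 - (-2)² = 45.
Step 2 — discriminant:
  Δ = trace² - 4·det = 196 - 180 = 16.
Step 3 — eigenvalues:
  λ = (trace ± √Δ)/2 = (14 ± 4)/2,
  λ_1 = 9,  λ_2 = 5.

Step 4 — unit eigenvector for λ_1: solve (Sigma - λ_1 I)v = 0. First row:
  (7 - 9)·v_x + (-2)·v_y = 0, i.e. (-2)·v_x + (-2)·v_y = 0,
  so v ∝ (b, λ_1 - a) = (-2, 2); multiply by -1 so the first entry is positive: u = (2, -2).
  ||u|| = √((2)² + (-2)²) = √(8) ≈ 2.8284,
  v_1 = u/||u|| ≈ (0.7071, -0.7071) (||v_1|| = 1).

λ_1 = 9,  λ_2 = 5;  v_1 ≈ (0.7071, -0.7071)


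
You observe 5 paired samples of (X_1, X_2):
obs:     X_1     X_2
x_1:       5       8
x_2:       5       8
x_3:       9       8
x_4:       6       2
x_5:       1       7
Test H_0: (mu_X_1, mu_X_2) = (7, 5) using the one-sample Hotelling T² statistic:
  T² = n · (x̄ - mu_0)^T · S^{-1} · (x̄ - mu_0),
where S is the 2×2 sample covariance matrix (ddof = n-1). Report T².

Step 1 — sample mean vector:
  mean(X_1) = (5 + 5 + 9 + 6 + 1) / 5 = 26/5 = 5.2
  mean(X_2) = (8 + 8 + 8 + 2 + 7) / 5 = 33/5 = 6.6
  x̄ = (5.2, 6.6),  deviation x̄ - mu_0 = (5.2, 6.6) - (7, 5) = (-1.8, 1.6).

Step 2 — sample covariance matrix, S[i,j] = (1/(n-1)) · Σ_k (x_{k,i} - mean_i) · (x_{k,j} - mean_j), divisor n-1 = 4:
  S[X_1,X_1] = ((-0.2)·(-0.2) + (-0.2)·(-0.2) + (3.8)·(3.8) + (0.8)·(0.8) + (-4.2)·(-4.2)) / 4 = 32.8/4 = 8.2
  S[X_1,X_2] = ((-0.2)·(1.4) + (-0.2)·(1.4) + (3.8)·(1.4) + (0.8)·(-4.6) + (-4.2)·(0.4)) / 4 = -0.6/4 = -0.15
  S[X_2,X_2] = ((1.4)·(1.4) + (1.4)·(1.4) + (1.4)·(1.4) + (-4.6)·(-4.6) + (0.4)·(0.4)) / 4 = 27.2/4 = 6.8
  S = [[8.2, -0.15],
 [-0.15, 6.8]].

Step 3 — invert S. det(S) = 8.2·6.8 - (-0.15)² = 55.7375.
  S^{-1} = (1/det) · [[d, -b], [-b, a]] = [[0.122, 0.0027],
 [0.0027, 0.1471]].

Step 4 — quadratic form (x̄ - mu_0)^T · S^{-1} · (x̄ - mu_0):
  S^{-1} · (x̄ - mu_0) = (-0.2153, 0.2305),
  (x̄ - mu_0)^T · [...] = (-1.8)·(-0.2153) + (1.6)·(0.2305) = 0.7564.

Step 5 — scale by n: T² = 5 · 0.7564 = 3.782.

T² ≈ 3.782


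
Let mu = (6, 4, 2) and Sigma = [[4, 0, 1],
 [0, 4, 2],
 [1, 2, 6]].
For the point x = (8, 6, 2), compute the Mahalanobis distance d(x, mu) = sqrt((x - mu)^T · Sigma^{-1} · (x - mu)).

Step 1 — centre the observation: (x - mu) = (2, 2, 0).

Step 2 — invert Sigma (cofactor / det for 3×3, or solve directly):
  Sigma^{-1} = [[0.2632, 0.0263, -0.0526],
 [0.0263, 0.3026, -0.1053],
 [-0.0526, -0.1053, 0.2105]].

Step 3 — form the quadratic (x - mu)^T · Sigma^{-1} · (x - mu):
  Sigma^{-1} · (x - mu) = (0.5789, 0.6579, -0.3158).
  (x - mu)^T · [Sigma^{-1} · (x - mu)] = (2)·(0.5789) + (2)·(0.6579) + (0)·(-0.3158) = 2.4737.

Step 4 — take square root: d = √(2.4737) ≈ 1.5728.

d(x, mu) = √(2.4737) ≈ 1.5728


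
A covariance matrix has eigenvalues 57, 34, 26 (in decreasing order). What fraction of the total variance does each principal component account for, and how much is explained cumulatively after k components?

Step 1 — total variance = trace(Sigma) = Σ λ_i = 57 + 34 + 26 = 117.

Step 2 — fraction explained by component i = λ_i / Σ λ:
  PC1: 57/117 = 0.4872
  PC2: 34/117 = 0.2906
  PC3: 26/117 = 0.2222

Step 3 — cumulative fraction after k components = (λ_1 + ... + λ_k) / Σ λ:
  k = 1: 57/117 = 0.4872
  k = 2: (57 + 34)/117 = 91/117 = 0.7778
  k = 3: (57 + 34 + 26)/117 = 117/117 = 1

Summary (fraction, with percent):

explained: PC1 0.4872 (48.72%), PC2 0.2906 (29.06%), PC3 0.2222 (22.22%);  cumulative: 0.4872, 0.7778, 1


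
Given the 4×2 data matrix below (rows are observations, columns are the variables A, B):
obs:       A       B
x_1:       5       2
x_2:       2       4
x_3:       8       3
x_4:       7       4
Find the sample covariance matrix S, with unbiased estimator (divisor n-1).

Step 1 — column means:
  mean(A) = (5 + 2 + 8 + 7) / 4 = 22/4 = 5.5
  mean(B) = (2 + 4 + 3 + 4) / 4 = 13/4 = 3.25

Step 2 — sample covariance S[i,j] = (1/(n-1)) · Σ_k (x_{k,i} - mean_i) · (x_{k,j} - mean_j), with n-1 = 3.
  S[A,A] = ((-0.5)·(-0.5) + (-3.5)·(-3.5) + (2.5)·(2.5) + (1.5)·(1.5)) / 3 = 21/3 = 7
  S[A,B] = ((-0.5)·(-1.25) + (-3.5)·(0.75) + (2.5)·(-0.25) + (1.5)·(0.75)) / 3 = -1.5/3 = -0.5
  S[B,B] = ((-1.25)·(-1.25) + (0.75)·(0.75) + (-0.25)·(-0.25) + (0.75)·(0.75)) / 3 = 2.75/3 = 0.9167

S is symmetric (S[j,i] = S[i,j]). Assembling:

S = [[7, -0.5],
 [-0.5, 0.9167]]


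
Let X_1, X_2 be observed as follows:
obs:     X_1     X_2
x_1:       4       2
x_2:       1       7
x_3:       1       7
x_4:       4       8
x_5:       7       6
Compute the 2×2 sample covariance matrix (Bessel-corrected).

Step 1 — column means:
  mean(X_1) = (4 + 1 + 1 + 4 + 7) / 5 = 17/5 = 3.4
  mean(X_2) = (2 + 7 + 7 + 8 + 6) / 5 = 30/5 = 6

Step 2 — sample covariance S[i,j] = (1/(n-1)) · Σ_k (x_{k,i} - mean_i) · (x_{k,j} - mean_j), with n-1 = 4.
  S[X_1,X_1] = ((0.6)·(0.6) + (-2.4)·(-2.4) + (-2.4)·(-2.4) + (0.6)·(0.6) + (3.6)·(3.6)) / 4 = 25.2/4 = 6.3
  S[X_1,X_2] = ((0.6)·(-4) + (-2.4)·(1) + (-2.4)·(1) + (0.6)·(2) + (3.6)·(0)) / 4 = -6/4 = -1.5
  S[X_2,X_2] = ((-4)·(-4) + (1)·(1) + (1)·(1) + (2)·(2) + (0)·(0)) / 4 = 22/4 = 5.5

S is symmetric (S[j,i] = S[i,j]). Assembling:

S = [[6.3, -1.5],
 [-1.5, 5.5]]


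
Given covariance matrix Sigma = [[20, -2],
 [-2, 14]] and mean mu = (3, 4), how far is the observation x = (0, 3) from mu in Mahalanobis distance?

Step 1 — centre the observation: (x - mu) = (-3, -1).

Step 2 — invert Sigma. det(Sigma) = 20·14 - (-2)² = 276.
  Sigma^{-1} = (1/det) · [[d, -b], [-b, a]] = [[0.0507, 0.0072],
 [0.0072, 0.0725]].

Step 3 — form the quadratic (x - mu)^T · Sigma^{-1} · (x - mu):
  Sigma^{-1} · (x - mu) = (-0.1594, -0.0942).
  (x - mu)^T · [Sigma^{-1} · (x - mu)] = (-3)·(-0.1594) + (-1)·(-0.0942) = 0.5725.

Step 4 — take square root: d = √(0.5725) ≈ 0.7566.

d(x, mu) = √(0.5725) ≈ 0.7566


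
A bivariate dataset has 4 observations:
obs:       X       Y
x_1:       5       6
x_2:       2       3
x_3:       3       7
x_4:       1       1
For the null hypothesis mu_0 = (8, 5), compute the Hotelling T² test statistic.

Step 1 — sample mean vector:
  mean(X) = (5 + 2 + 3 + 1) / 4 = 11/4 = 2.75
  mean(Y) = (6 + 3 + 7 + 1) / 4 = 17/4 = 4.25
  x̄ = (2.75, 4.25),  deviation x̄ - mu_0 = (2.75, 4.25) - (8, 5) = (-5.25, -0.75).

Step 2 — sample covariance matrix, S[i,j] = (1/(n-1)) · Σ_k (x_{k,i} - mean_i) · (x_{k,j} - mean_j), divisor n-1 = 3:
  S[X,X] = ((2.25)·(2.25) + (-0.75)·(-0.75) + (0.25)·(0.25) + (-1.75)·(-1.75)) / 3 = 8.75/3 = 2.9167
  S[X,Y] = ((2.25)·(1.75) + (-0.75)·(-1.25) + (0.25)·(2.75) + (-1.75)·(-3.25)) / 3 = 11.25/3 = 3.75
  S[Y,Y] = ((1.75)·(1.75) + (-1.25)·(-1.25) + (2.75)·(2.75) + (-3.25)·(-3.25)) / 3 = 22.75/3 = 7.5833
  S = [[2.9167, 3.75],
 [3.75, 7.5833]].

Step 3 — invert S. det(S) = 2.9167·7.5833 - (3.75)² = 8.0556.
  S^{-1} = (1/det) · [[d, -b], [-b, a]] = [[0.9414, -0.4655],
 [-0.4655, 0.3621]].

Step 4 — quadratic form (x̄ - mu_0)^T · S^{-1} · (x̄ - mu_0):
  S^{-1} · (x̄ - mu_0) = (-4.5931, 2.1724),
  (x̄ - mu_0)^T · [...] = (-5.25)·(-4.5931) + (-0.75)·(2.1724) = 22.4845.

Step 5 — scale by n: T² = 4 · 22.4845 = 89.9379.

T² ≈ 89.9379


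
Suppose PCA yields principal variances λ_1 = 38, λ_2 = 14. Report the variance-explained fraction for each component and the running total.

Step 1 — total variance = trace(Sigma) = Σ λ_i = 38 + 14 = 52.

Step 2 — fraction explained by component i = λ_i / Σ λ:
  PC1: 38/52 = 0.7308
  PC2: 14/52 = 0.2692

Step 3 — cumulative fraction after k components = (λ_1 + ... + λ_k) / Σ λ:
  k = 1: 38/52 = 0.7308
  k = 2: (38 + 14)/52 = 52/52 = 1

Summary (fraction, with percent):

explained: PC1 0.7308 (73.08%), PC2 0.2692 (26.92%);  cumulative: 0.7308, 1


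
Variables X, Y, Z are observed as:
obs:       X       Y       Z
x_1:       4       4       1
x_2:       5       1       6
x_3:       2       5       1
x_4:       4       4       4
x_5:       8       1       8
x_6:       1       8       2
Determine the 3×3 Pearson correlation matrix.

Step 1 — column means:
  mean(X) = (4 + 5 + 2 + 4 + 8 + 1) / 6 = 24/6 = 4
  mean(Y) = (4 + 1 + 5 + 4 + 1 + 8) / 6 = 23/6 = 3.8333
  mean(Z) = (1 + 6 + 1 + 4 + 8 + 2) / 6 = 22/6 = 3.6667

Step 2 — sample variances and covariances s[i,j] = (1/(n-1)) · Σ_k (x_{k,i} - mean_i) · (x_{k,j} - mean_j), with n-1 = 5:
  s[X,X] = ((0)·(0) + (1)·(1) + (-2)·(-2) + (0)·(0) + (4)·(4) + (-3)·(-3)) / 5 = 30/5 = 6
  s[X,Y] = ((0)·(0.1667) + (1)·(-2.8333) + (-2)·(1.1667) + (0)·(0.1667) + (4)·(-2.8333) + (-3)·(4.1667)) / 5 = -29/5 = -5.8
  s[X,Z] = ((0)·(-2.6667) + (1)·(2.3333) + (-2)·(-2.6667) + (0)·(0.3333) + (4)·(4.3333) + (-3)·(-1.6667)) / 5 = 30/5 = 6
  s[Y,Y] = ((0.1667)·(0.1667) + (-2.8333)·(-2.8333) + (1.1667)·(1.1667) + (0.1667)·(0.1667) + (-2.8333)·(-2.8333) + (4.1667)·(4.1667)) / 5 = 34.8333/5 = 6.9667
  s[Y,Z] = ((0.1667)·(-2.6667) + (-2.8333)·(2.3333) + (1.1667)·(-2.6667) + (0.1667)·(0.3333) + (-2.8333)·(4.3333) + (4.1667)·(-1.6667)) / 5 = -29.3333/5 = -5.8667
  s[Z,Z] = ((-2.6667)·(-2.6667) + (2.3333)·(2.3333) + (-2.6667)·(-2.6667) + (0.3333)·(0.3333) + (4.3333)·(4.3333) + (-1.6667)·(-1.6667)) / 5 = 41.3333/5 = 8.2667
  Sample standard deviations s_i = √(s[i,i]):
  s(X) = √(6) = 2.4495
  s(Y) = √(6.9667) = 2.6394
  s(Z) = √(8.2667) = 2.8752

Step 3 — r_{ij} = s_{ij} / (s_i · s_j):
  r[X,X] = 1 (diagonal).
  r[X,Y] = -5.8 / (2.4495 · 2.6394) = -5.8 / 6.4653 = -0.8971
  r[X,Z] = 6 / (2.4495 · 2.8752) = 6 / 7.0427 = 0.8519
  r[Y,Y] = 1 (diagonal).
  r[Y,Z] = -5.8667 / (2.6394 · 2.8752) = -5.8667 / 7.5889 = -0.7731
  r[Z,Z] = 1 (diagonal).

R is symmetric with unit diagonal. Assembling:

R = [[1, -0.8971, 0.8519],
 [-0.8971, 1, -0.7731],
 [0.8519, -0.7731, 1]]


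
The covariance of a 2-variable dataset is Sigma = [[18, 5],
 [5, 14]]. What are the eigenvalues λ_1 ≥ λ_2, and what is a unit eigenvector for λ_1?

Step 1 — characteristic polynomial of 2×2 Sigma:
  det(Sigma - λI) = λ² - trace · λ + det = 0.
  trace = 18 + 14 = 32, det = 18·14 - (5)² = 227.
Step 2 — discriminant:
  Δ = trace² - 4·det = 1024 - 908 = 116.
Step 3 — eigenvalues:
  λ = (trace ± √Δ)/2 = (32 ± 10.7703)/2,
  λ_1 = 21.3852,  λ_2 = 10.6148.

Step 4 — unit eigenvector for λ_1: solve (Sigma - λ_1 I)v = 0. First row:
  (18 - 21.3852)·v_x + (5)·v_y = 0, i.e. (-3.3852)·v_x + (5)·v_y = 0,
  so v ∝ (b, λ_1 - a) = (5, 3.3852) = u.
  ||u|| = √((5)² + (3.3852)²) = √(36.4593) ≈ 6.0382,
  v_1 = u/||u|| ≈ (0.8281, 0.5606) (||v_1|| = 1).

λ_1 = 21.3852,  λ_2 = 10.6148;  v_1 ≈ (0.8281, 0.5606)


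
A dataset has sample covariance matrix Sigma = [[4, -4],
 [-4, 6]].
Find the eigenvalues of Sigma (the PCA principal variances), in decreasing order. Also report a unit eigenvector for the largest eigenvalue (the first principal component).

Step 1 — characteristic polynomial of 2×2 Sigma:
  det(Sigma - λI) = λ² - trace · λ + det = 0.
  trace = 4 + 6 = 10, det = 4·6 - (-4)² = 8.
Step 2 — discriminant:
  Δ = trace² - 4·det = 100 - 32 = 68.
Step 3 — eigenvalues:
  λ = (trace ± √Δ)/2 = (10 ± 8.2462)/2,
  λ_1 = 9.1231,  λ_2 = 0.8769.

Step 4 — unit eigenvector for λ_1: solve (Sigma - λ_1 I)v = 0. First row:
  (4 - 9.1231)·v_x + (-4)·v_y = 0, i.e. (-5.1231)·v_x + (-4)·v_y = 0,
  so v ∝ (b, λ_1 - a) = (-4, 5.1231); multiply by -1 so the first entry is positive: u = (4, -5.1231).
  ||u|| = √((4)² + (-5.1231)²) = √(42.2462) ≈ 6.4997,
  v_1 = u/||u|| ≈ (0.6154, -0.7882) (||v_1|| = 1).

λ_1 = 9.1231,  λ_2 = 0.8769;  v_1 ≈ (0.6154, -0.7882)


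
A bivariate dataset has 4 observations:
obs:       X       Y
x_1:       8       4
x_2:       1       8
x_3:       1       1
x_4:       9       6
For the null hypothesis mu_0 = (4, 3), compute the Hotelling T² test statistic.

Step 1 — sample mean vector:
  mean(X) = (8 + 1 + 1 + 9) / 4 = 19/4 = 4.75
  mean(Y) = (4 + 8 + 1 + 6) / 4 = 19/4 = 4.75
  x̄ = (4.75, 4.75),  deviation x̄ - mu_0 = (4.75, 4.75) - (4, 3) = (0.75, 1.75).

Step 2 — sample covariance matrix, S[i,j] = (1/(n-1)) · Σ_k (x_{k,i} - mean_i) · (x_{k,j} - mean_j), divisor n-1 = 3:
  S[X,X] = ((3.25)·(3.25) + (-3.75)·(-3.75) + (-3.75)·(-3.75) + (4.25)·(4.25)) / 3 = 56.75/3 = 18.9167
  S[X,Y] = ((3.25)·(-0.75) + (-3.75)·(3.25) + (-3.75)·(-3.75) + (4.25)·(1.25)) / 3 = 4.75/3 = 1.5833
  S[Y,Y] = ((-0.75)·(-0.75) + (3.25)·(3.25) + (-3.75)·(-3.75) + (1.25)·(1.25)) / 3 = 26.75/3 = 8.9167
  S = [[18.9167, 1.5833],
 [1.5833, 8.9167]].

Step 3 — invert S. det(S) = 18.9167·8.9167 - (1.5833)² = 166.1667.
  S^{-1} = (1/det) · [[d, -b], [-b, a]] = [[0.0537, -0.0095],
 [-0.0095, 0.1138]].

Step 4 — quadratic form (x̄ - mu_0)^T · S^{-1} · (x̄ - mu_0):
  S^{-1} · (x̄ - mu_0) = (0.0236, 0.1921),
  (x̄ - mu_0)^T · [...] = (0.75)·(0.0236) + (1.75)·(0.1921) = 0.3538.

Step 5 — scale by n: T² = 4 · 0.3538 = 1.4152.

T² ≈ 1.4152


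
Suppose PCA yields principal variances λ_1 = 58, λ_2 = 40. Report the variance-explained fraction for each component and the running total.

Step 1 — total variance = trace(Sigma) = Σ λ_i = 58 + 40 = 98.

Step 2 — fraction explained by component i = λ_i / Σ λ:
  PC1: 58/98 = 0.5918
  PC2: 40/98 = 0.4082

Step 3 — cumulative fraction after k components = (λ_1 + ... + λ_k) / Σ λ:
  k = 1: 58/98 = 0.5918
  k = 2: (58 + 40)/98 = 98/98 = 1

Summary (fraction, with percent):

explained: PC1 0.5918 (59.18%), PC2 0.4082 (40.82%);  cumulative: 0.5918, 1


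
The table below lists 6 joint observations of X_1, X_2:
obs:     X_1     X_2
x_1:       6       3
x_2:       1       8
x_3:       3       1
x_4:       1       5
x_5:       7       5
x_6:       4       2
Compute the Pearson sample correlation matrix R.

Step 1 — column means:
  mean(X_1) = (6 + 1 + 3 + 1 + 7 + 4) / 6 = 22/6 = 3.6667
  mean(X_2) = (3 + 8 + 1 + 5 + 5 + 2) / 6 = 24/6 = 4

Step 2 — sample variances and covariances s[i,j] = (1/(n-1)) · Σ_k (x_{k,i} - mean_i) · (x_{k,j} - mean_j), with n-1 = 5:
  s[X_1,X_1] = ((2.3333)·(2.3333) + (-2.6667)·(-2.6667) + (-0.6667)·(-0.6667) + (-2.6667)·(-2.6667) + (3.3333)·(3.3333) + (0.3333)·(0.3333)) / 5 = 31.3333/5 = 6.2667
  s[X_1,X_2] = ((2.3333)·(-1) + (-2.6667)·(4) + (-0.6667)·(-3) + (-2.6667)·(1) + (3.3333)·(1) + (0.3333)·(-2)) / 5 = -11/5 = -2.2
  s[X_2,X_2] = ((-1)·(-1) + (4)·(4) + (-3)·(-3) + (1)·(1) + (1)·(1) + (-2)·(-2)) / 5 = 32/5 = 6.4
  Sample standard deviations s_i = √(s[i,i]):
  s(X_1) = √(6.2667) = 2.5033
  s(X_2) = √(6.4) = 2.5298

Step 3 — r_{ij} = s_{ij} / (s_i · s_j):
  r[X_1,X_1] = 1 (diagonal).
  r[X_1,X_2] = -2.2 / (2.5033 · 2.5298) = -2.2 / 6.333 = -0.3474
  r[X_2,X_2] = 1 (diagonal).

R is symmetric with unit diagonal. Assembling:

R = [[1, -0.3474],
 [-0.3474, 1]]


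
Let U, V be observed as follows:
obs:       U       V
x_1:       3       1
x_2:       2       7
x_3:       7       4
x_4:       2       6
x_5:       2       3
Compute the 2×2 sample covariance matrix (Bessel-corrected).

Step 1 — column means:
  mean(U) = (3 + 2 + 7 + 2 + 2) / 5 = 16/5 = 3.2
  mean(V) = (1 + 7 + 4 + 6 + 3) / 5 = 21/5 = 4.2

Step 2 — sample covariance S[i,j] = (1/(n-1)) · Σ_k (x_{k,i} - mean_i) · (x_{k,j} - mean_j), with n-1 = 4.
  S[U,U] = ((-0.2)·(-0.2) + (-1.2)·(-1.2) + (3.8)·(3.8) + (-1.2)·(-1.2) + (-1.2)·(-1.2)) / 4 = 18.8/4 = 4.7
  S[U,V] = ((-0.2)·(-3.2) + (-1.2)·(2.8) + (3.8)·(-0.2) + (-1.2)·(1.8) + (-1.2)·(-1.2)) / 4 = -4.2/4 = -1.05
  S[V,V] = ((-3.2)·(-3.2) + (2.8)·(2.8) + (-0.2)·(-0.2) + (1.8)·(1.8) + (-1.2)·(-1.2)) / 4 = 22.8/4 = 5.7

S is symmetric (S[j,i] = S[i,j]). Assembling:

S = [[4.7, -1.05],
 [-1.05, 5.7]]


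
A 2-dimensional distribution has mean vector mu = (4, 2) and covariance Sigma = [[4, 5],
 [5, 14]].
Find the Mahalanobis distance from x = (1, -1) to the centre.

Step 1 — centre the observation: (x - mu) = (-3, -3).

Step 2 — invert Sigma. det(Sigma) = 4·14 - (5)² = 31.
  Sigma^{-1} = (1/det) · [[d, -b], [-b, a]] = [[0.4516, -0.1613],
 [-0.1613, 0.129]].

Step 3 — form the quadratic (x - mu)^T · Sigma^{-1} · (x - mu):
  Sigma^{-1} · (x - mu) = (-0.871, 0.0968).
  (x - mu)^T · [Sigma^{-1} · (x - mu)] = (-3)·(-0.871) + (-3)·(0.0968) = 2.3226.

Step 4 — take square root: d = √(2.3226) ≈ 1.524.

d(x, mu) = √(2.3226) ≈ 1.524


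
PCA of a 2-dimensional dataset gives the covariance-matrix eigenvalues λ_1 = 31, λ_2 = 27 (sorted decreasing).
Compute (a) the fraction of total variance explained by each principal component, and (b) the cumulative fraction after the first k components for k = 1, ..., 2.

Step 1 — total variance = trace(Sigma) = Σ λ_i = 31 + 27 = 58.

Step 2 — fraction explained by component i = λ_i / Σ λ:
  PC1: 31/58 = 0.5345
  PC2: 27/58 = 0.4655

Step 3 — cumulative fraction after k components = (λ_1 + ... + λ_k) / Σ λ:
  k = 1: 31/58 = 0.5345
  k = 2: (31 + 27)/58 = 58/58 = 1

Summary (fraction, with percent):

explained: PC1 0.5345 (53.45%), PC2 0.4655 (46.55%);  cumulative: 0.5345, 1


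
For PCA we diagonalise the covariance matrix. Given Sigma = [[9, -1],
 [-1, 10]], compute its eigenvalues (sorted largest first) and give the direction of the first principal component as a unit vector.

Step 1 — characteristic polynomial of 2×2 Sigma:
  det(Sigma - λI) = λ² - trace · λ + det = 0.
  trace = 9 + 10 = 19, det = 9·10 - (-1)² = 89.
Step 2 — discriminant:
  Δ = trace² - 4·det = 361 - 356 = 5.
Step 3 — eigenvalues:
  λ = (trace ± √Δ)/2 = (19 ± 2.2361)/2,
  λ_1 = 10.618,  λ_2 = 8.382.

Step 4 — unit eigenvector for λ_1: solve (Sigma - λ_1 I)v = 0. First row:
  (9 - 10.618)·v_x + (-1)·v_y = 0, i.e. (-1.618)·v_x + (-1)·v_y = 0,
  so v ∝ (b, λ_1 - a) = (-1, 1.618); multiply by -1 so the first entry is positive: u = (1, -1.618).
  ||u|| = √((1)² + (-1.618)²) = √(3.618) ≈ 1.9021,
  v_1 = u/||u|| ≈ (0.5257, -0.8507) (||v_1|| = 1).

λ_1 = 10.618,  λ_2 = 8.382;  v_1 ≈ (0.5257, -0.8507)


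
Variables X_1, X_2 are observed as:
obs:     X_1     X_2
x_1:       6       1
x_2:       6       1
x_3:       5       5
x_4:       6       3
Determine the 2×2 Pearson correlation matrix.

Step 1 — column means:
  mean(X_1) = (6 + 6 + 5 + 6) / 4 = 23/4 = 5.75
  mean(X_2) = (1 + 1 + 5 + 3) / 4 = 10/4 = 2.5

Step 2 — sample variances and covariances s[i,j] = (1/(n-1)) · Σ_k (x_{k,i} - mean_i) · (x_{k,j} - mean_j), with n-1 = 3:
  s[X_1,X_1] = ((0.25)·(0.25) + (0.25)·(0.25) + (-0.75)·(-0.75) + (0.25)·(0.25)) / 3 = 0.75/3 = 0.25
  s[X_1,X_2] = ((0.25)·(-1.5) + (0.25)·(-1.5) + (-0.75)·(2.5) + (0.25)·(0.5)) / 3 = -2.5/3 = -0.8333
  s[X_2,X_2] = ((-1.5)·(-1.5) + (-1.5)·(-1.5) + (2.5)·(2.5) + (0.5)·(0.5)) / 3 = 11/3 = 3.6667
  Sample standard deviations s_i = √(s[i,i]):
  s(X_1) = √(0.25) = 0.5
  s(X_2) = √(3.6667) = 1.9149

Step 3 — r_{ij} = s_{ij} / (s_i · s_j):
  r[X_1,X_1] = 1 (diagonal).
  r[X_1,X_2] = -0.8333 / (0.5 · 1.9149) = -0.8333 / 0.9574 = -0.8704
  r[X_2,X_2] = 1 (diagonal).

R is symmetric with unit diagonal. Assembling:

R = [[1, -0.8704],
 [-0.8704, 1]]


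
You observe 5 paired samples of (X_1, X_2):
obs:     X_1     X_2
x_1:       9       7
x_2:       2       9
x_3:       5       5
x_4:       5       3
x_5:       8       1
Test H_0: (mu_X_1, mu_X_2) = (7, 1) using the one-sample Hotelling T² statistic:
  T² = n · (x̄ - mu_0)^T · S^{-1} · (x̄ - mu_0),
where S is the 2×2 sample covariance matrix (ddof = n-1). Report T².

Step 1 — sample mean vector:
  mean(X_1) = (9 + 2 + 5 + 5 + 8) / 5 = 29/5 = 5.8
  mean(X_2) = (7 + 9 + 5 + 3 + 1) / 5 = 25/5 = 5
  x̄ = (5.8, 5),  deviation x̄ - mu_0 = (5.8, 5) - (7, 1) = (-1.2, 4).

Step 2 — sample covariance matrix, S[i,j] = (1/(n-1)) · Σ_k (x_{k,i} - mean_i) · (x_{k,j} - mean_j), divisor n-1 = 4:
  S[X_1,X_1] = ((3.2)·(3.2) + (-3.8)·(-3.8) + (-0.8)·(-0.8) + (-0.8)·(-0.8) + (2.2)·(2.2)) / 4 = 30.8/4 = 7.7
  S[X_1,X_2] = ((3.2)·(2) + (-3.8)·(4) + (-0.8)·(0) + (-0.8)·(-2) + (2.2)·(-4)) / 4 = -16/4 = -4
  S[X_2,X_2] = ((2)·(2) + (4)·(4) + (0)·(0) + (-2)·(-2) + (-4)·(-4)) / 4 = 40/4 = 10
  S = [[7.7, -4],
 [-4, 10]].

Step 3 — invert S. det(S) = 7.7·10 - (-4)² = 61.
  S^{-1} = (1/det) · [[d, -b], [-b, a]] = [[0.1639, 0.0656],
 [0.0656, 0.1262]].

Step 4 — quadratic form (x̄ - mu_0)^T · S^{-1} · (x̄ - mu_0):
  S^{-1} · (x̄ - mu_0) = (0.0656, 0.4262),
  (x̄ - mu_0)^T · [...] = (-1.2)·(0.0656) + (4)·(0.4262) = 1.6262.

Step 5 — scale by n: T² = 5 · 1.6262 = 8.1311.

T² ≈ 8.1311


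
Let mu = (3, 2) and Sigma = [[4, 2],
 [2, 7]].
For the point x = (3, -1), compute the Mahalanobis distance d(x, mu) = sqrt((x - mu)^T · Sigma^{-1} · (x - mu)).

Step 1 — centre the observation: (x - mu) = (0, -3).

Step 2 — invert Sigma. det(Sigma) = 4·7 - (2)² = 24.
  Sigma^{-1} = (1/det) · [[d, -b], [-b, a]] = [[0.2917, -0.0833],
 [-0.0833, 0.1667]].

Step 3 — form the quadratic (x - mu)^T · Sigma^{-1} · (x - mu):
  Sigma^{-1} · (x - mu) = (0.25, -0.5).
  (x - mu)^T · [Sigma^{-1} · (x - mu)] = (0)·(0.25) + (-3)·(-0.5) = 1.5.

Step 4 — take square root: d = √(1.5) ≈ 1.2247.

d(x, mu) = √(1.5) ≈ 1.2247


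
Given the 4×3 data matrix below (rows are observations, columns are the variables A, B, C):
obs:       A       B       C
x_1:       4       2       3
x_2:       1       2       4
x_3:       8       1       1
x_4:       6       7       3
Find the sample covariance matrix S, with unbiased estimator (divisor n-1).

Step 1 — column means:
  mean(A) = (4 + 1 + 8 + 6) / 4 = 19/4 = 4.75
  mean(B) = (2 + 2 + 1 + 7) / 4 = 12/4 = 3
  mean(C) = (3 + 4 + 1 + 3) / 4 = 11/4 = 2.75

Step 2 — sample covariance S[i,j] = (1/(n-1)) · Σ_k (x_{k,i} - mean_i) · (x_{k,j} - mean_j), with n-1 = 3.
  S[A,A] = ((-0.75)·(-0.75) + (-3.75)·(-3.75) + (3.25)·(3.25) + (1.25)·(1.25)) / 3 = 26.75/3 = 8.9167
  S[A,B] = ((-0.75)·(-1) + (-3.75)·(-1) + (3.25)·(-2) + (1.25)·(4)) / 3 = 3/3 = 1
  S[A,C] = ((-0.75)·(0.25) + (-3.75)·(1.25) + (3.25)·(-1.75) + (1.25)·(0.25)) / 3 = -10.25/3 = -3.4167
  S[B,B] = ((-1)·(-1) + (-1)·(-1) + (-2)·(-2) + (4)·(4)) / 3 = 22/3 = 7.3333
  S[B,C] = ((-1)·(0.25) + (-1)·(1.25) + (-2)·(-1.75) + (4)·(0.25)) / 3 = 3/3 = 1
  S[C,C] = ((0.25)·(0.25) + (1.25)·(1.25) + (-1.75)·(-1.75) + (0.25)·(0.25)) / 3 = 4.75/3 = 1.5833

S is symmetric (S[j,i] = S[i,j]). Assembling:

S = [[8.9167, 1, -3.4167],
 [1, 7.3333, 1],
 [-3.4167, 1, 1.5833]]


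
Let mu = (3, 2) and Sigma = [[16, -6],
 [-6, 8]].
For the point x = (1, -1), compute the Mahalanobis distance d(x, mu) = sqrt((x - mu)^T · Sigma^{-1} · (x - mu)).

Step 1 — centre the observation: (x - mu) = (-2, -3).

Step 2 — invert Sigma. det(Sigma) = 16·8 - (-6)² = 92.
  Sigma^{-1} = (1/det) · [[d, -b], [-b, a]] = [[0.087, 0.0652],
 [0.0652, 0.1739]].

Step 3 — form the quadratic (x - mu)^T · Sigma^{-1} · (x - mu):
  Sigma^{-1} · (x - mu) = (-0.3696, -0.6522).
  (x - mu)^T · [Sigma^{-1} · (x - mu)] = (-2)·(-0.3696) + (-3)·(-0.6522) = 2.6957.

Step 4 — take square root: d = √(2.6957) ≈ 1.6418.

d(x, mu) = √(2.6957) ≈ 1.6418


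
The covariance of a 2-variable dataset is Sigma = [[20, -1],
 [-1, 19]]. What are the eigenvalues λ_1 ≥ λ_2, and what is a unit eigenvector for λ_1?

Step 1 — characteristic polynomial of 2×2 Sigma:
  det(Sigma - λI) = λ² - trace · λ + det = 0.
  trace = 20 + 19 = 39, det = 20·19 - (-1)² = 379.
Step 2 — discriminant:
  Δ = trace² - 4·det = 1521 - 1516 = 5.
Step 3 — eigenvalues:
  λ = (trace ± √Δ)/2 = (39 ± 2.2361)/2,
  λ_1 = 20.618,  λ_2 = 18.382.

Step 4 — unit eigenvector for λ_1: solve (Sigma - λ_1 I)v = 0. First row:
  (20 - 20.618)·v_x + (-1)·v_y = 0, i.e. (-0.618)·v_x + (-1)·v_y = 0,
  so v ∝ (b, λ_1 - a) = (-1, 0.618); multiply by -1 so the first entry is positive: u = (1, -0.618).
  ||u|| = √((1)² + (-0.618)²) = √(1.382) ≈ 1.1756,
  v_1 = u/||u|| ≈ (0.8507, -0.5257) (||v_1|| = 1).

λ_1 = 20.618,  λ_2 = 18.382;  v_1 ≈ (0.8507, -0.5257)


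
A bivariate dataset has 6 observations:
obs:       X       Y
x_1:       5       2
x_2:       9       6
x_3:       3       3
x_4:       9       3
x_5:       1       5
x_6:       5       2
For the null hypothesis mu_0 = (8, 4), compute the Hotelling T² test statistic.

Step 1 — sample mean vector:
  mean(X) = (5 + 9 + 3 + 9 + 1 + 5) / 6 = 32/6 = 5.3333
  mean(Y) = (2 + 6 + 3 + 3 + 5 + 2) / 6 = 21/6 = 3.5
  x̄ = (5.3333, 3.5),  deviation x̄ - mu_0 = (5.3333, 3.5) - (8, 4) = (-2.6667, -0.5).

Step 2 — sample covariance matrix, S[i,j] = (1/(n-1)) · Σ_k (x_{k,i} - mean_i) · (x_{k,j} - mean_j), divisor n-1 = 5:
  S[X,X] = ((-0.3333)·(-0.3333) + (3.6667)·(3.6667) + (-2.3333)·(-2.3333) + (3.6667)·(3.6667) + (-4.3333)·(-4.3333) + (-0.3333)·(-0.3333)) / 5 = 51.3333/5 = 10.2667
  S[X,Y] = ((-0.3333)·(-1.5) + (3.6667)·(2.5) + (-2.3333)·(-0.5) + (3.6667)·(-0.5) + (-4.3333)·(1.5) + (-0.3333)·(-1.5)) / 5 = 3/5 = 0.6
  S[Y,Y] = ((-1.5)·(-1.5) + (2.5)·(2.5) + (-0.5)·(-0.5) + (-0.5)·(-0.5) + (1.5)·(1.5) + (-1.5)·(-1.5)) / 5 = 13.5/5 = 2.7
  S = [[10.2667, 0.6],
 [0.6, 2.7]].

Step 3 — invert S. det(S) = 10.2667·2.7 - (0.6)² = 27.36.
  S^{-1} = (1/det) · [[d, -b], [-b, a]] = [[0.0987, -0.0219],
 [-0.0219, 0.3752]].

Step 4 — quadratic form (x̄ - mu_0)^T · S^{-1} · (x̄ - mu_0):
  S^{-1} · (x̄ - mu_0) = (-0.2522, -0.1291),
  (x̄ - mu_0)^T · [...] = (-2.6667)·(-0.2522) + (-0.5)·(-0.1291) = 0.7371.

Step 5 — scale by n: T² = 6 · 0.7371 = 4.4225.

T² ≈ 4.4225


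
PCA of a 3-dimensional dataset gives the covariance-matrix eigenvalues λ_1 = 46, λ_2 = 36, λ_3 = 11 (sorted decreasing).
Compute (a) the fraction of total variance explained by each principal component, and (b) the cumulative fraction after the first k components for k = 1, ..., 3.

Step 1 — total variance = trace(Sigma) = Σ λ_i = 46 + 36 + 11 = 93.

Step 2 — fraction explained by component i = λ_i / Σ λ:
  PC1: 46/93 = 0.4946
  PC2: 36/93 = 0.3871
  PC3: 11/93 = 0.1183

Step 3 — cumulative fraction after k components = (λ_1 + ... + λ_k) / Σ λ:
  k = 1: 46/93 = 0.4946
  k = 2: (46 + 36)/93 = 82/93 = 0.8817
  k = 3: (46 + 36 + 11)/93 = 93/93 = 1

Summary (fraction, with percent):

explained: PC1 0.4946 (49.46%), PC2 0.3871 (38.71%), PC3 0.1183 (11.83%);  cumulative: 0.4946, 0.8817, 1


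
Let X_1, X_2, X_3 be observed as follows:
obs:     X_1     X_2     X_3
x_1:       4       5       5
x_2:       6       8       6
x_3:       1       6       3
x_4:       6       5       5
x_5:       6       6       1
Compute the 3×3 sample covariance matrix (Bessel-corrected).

Step 1 — column means:
  mean(X_1) = (4 + 6 + 1 + 6 + 6) / 5 = 23/5 = 4.6
  mean(X_2) = (5 + 8 + 6 + 5 + 6) / 5 = 30/5 = 6
  mean(X_3) = (5 + 6 + 3 + 5 + 1) / 5 = 20/5 = 4

Step 2 — sample covariance S[i,j] = (1/(n-1)) · Σ_k (x_{k,i} - mean_i) · (x_{k,j} - mean_j), with n-1 = 4.
  S[X_1,X_1] = ((-0.6)·(-0.6) + (1.4)·(1.4) + (-3.6)·(-3.6) + (1.4)·(1.4) + (1.4)·(1.4)) / 4 = 19.2/4 = 4.8
  S[X_1,X_2] = ((-0.6)·(-1) + (1.4)·(2) + (-3.6)·(0) + (1.4)·(-1) + (1.4)·(0)) / 4 = 2/4 = 0.5
  S[X_1,X_3] = ((-0.6)·(1) + (1.4)·(2) + (-3.6)·(-1) + (1.4)·(1) + (1.4)·(-3)) / 4 = 3/4 = 0.75
  S[X_2,X_2] = ((-1)·(-1) + (2)·(2) + (0)·(0) + (-1)·(-1) + (0)·(0)) / 4 = 6/4 = 1.5
  S[X_2,X_3] = ((-1)·(1) + (2)·(2) + (0)·(-1) + (-1)·(1) + (0)·(-3)) / 4 = 2/4 = 0.5
  S[X_3,X_3] = ((1)·(1) + (2)·(2) + (-1)·(-1) + (1)·(1) + (-3)·(-3)) / 4 = 16/4 = 4

S is symmetric (S[j,i] = S[i,j]). Assembling:

S = [[4.8, 0.5, 0.75],
 [0.5, 1.5, 0.5],
 [0.75, 0.5, 4]]


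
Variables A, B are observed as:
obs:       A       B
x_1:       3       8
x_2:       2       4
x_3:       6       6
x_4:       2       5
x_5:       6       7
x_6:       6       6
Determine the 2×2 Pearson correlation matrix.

Step 1 — column means:
  mean(A) = (3 + 2 + 6 + 2 + 6 + 6) / 6 = 25/6 = 4.1667
  mean(B) = (8 + 4 + 6 + 5 + 7 + 6) / 6 = 36/6 = 6

Step 2 — sample variances and covariances s[i,j] = (1/(n-1)) · Σ_k (x_{k,i} - mean_i) · (x_{k,j} - mean_j), with n-1 = 5:
  s[A,A] = ((-1.1667)·(-1.1667) + (-2.1667)·(-2.1667) + (1.8333)·(1.8333) + (-2.1667)·(-2.1667) + (1.8333)·(1.8333) + (1.8333)·(1.8333)) / 5 = 20.8333/5 = 4.1667
  s[A,B] = ((-1.1667)·(2) + (-2.1667)·(-2) + (1.8333)·(0) + (-2.1667)·(-1) + (1.8333)·(1) + (1.8333)·(0)) / 5 = 6/5 = 1.2
  s[B,B] = ((2)·(2) + (-2)·(-2) + (0)·(0) + (-1)·(-1) + (1)·(1) + (0)·(0)) / 5 = 10/5 = 2
  Sample standard deviations s_i = √(s[i,i]):
  s(A) = √(4.1667) = 2.0412
  s(B) = √(2) = 1.4142

Step 3 — r_{ij} = s_{ij} / (s_i · s_j):
  r[A,A] = 1 (diagonal).
  r[A,B] = 1.2 / (2.0412 · 1.4142) = 1.2 / 2.8868 = 0.4157
  r[B,B] = 1 (diagonal).

R is symmetric with unit diagonal. Assembling:

R = [[1, 0.4157],
 [0.4157, 1]]


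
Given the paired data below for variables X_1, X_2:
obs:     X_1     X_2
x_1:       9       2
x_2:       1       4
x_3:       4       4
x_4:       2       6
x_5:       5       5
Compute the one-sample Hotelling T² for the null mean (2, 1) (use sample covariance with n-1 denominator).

Step 1 — sample mean vector:
  mean(X_1) = (9 + 1 + 4 + 2 + 5) / 5 = 21/5 = 4.2
  mean(X_2) = (2 + 4 + 4 + 6 + 5) / 5 = 21/5 = 4.2
  x̄ = (4.2, 4.2),  deviation x̄ - mu_0 = (4.2, 4.2) - (2, 1) = (2.2, 3.2).

Step 2 — sample covariance matrix, S[i,j] = (1/(n-1)) · Σ_k (x_{k,i} - mean_i) · (x_{k,j} - mean_j), divisor n-1 = 4:
  S[X_1,X_1] = ((4.8)·(4.8) + (-3.2)·(-3.2) + (-0.2)·(-0.2) + (-2.2)·(-2.2) + (0.8)·(0.8)) / 4 = 38.8/4 = 9.7
  S[X_1,X_2] = ((4.8)·(-2.2) + (-3.2)·(-0.2) + (-0.2)·(-0.2) + (-2.2)·(1.8) + (0.8)·(0.8)) / 4 = -13.2/4 = -3.3
  S[X_2,X_2] = ((-2.2)·(-2.2) + (-0.2)·(-0.2) + (-0.2)·(-0.2) + (1.8)·(1.8) + (0.8)·(0.8)) / 4 = 8.8/4 = 2.2
  S = [[9.7, -3.3],
 [-3.3, 2.2]].

Step 3 — invert S. det(S) = 9.7·2.2 - (-3.3)² = 10.45.
  S^{-1} = (1/det) · [[d, -b], [-b, a]] = [[0.2105, 0.3158],
 [0.3158, 0.9282]].

Step 4 — quadratic form (x̄ - mu_0)^T · S^{-1} · (x̄ - mu_0):
  S^{-1} · (x̄ - mu_0) = (1.4737, 3.6651),
  (x̄ - mu_0)^T · [...] = (2.2)·(1.4737) + (3.2)·(3.6651) = 14.9703.

Step 5 — scale by n: T² = 5 · 14.9703 = 74.8517.

T² ≈ 74.8517


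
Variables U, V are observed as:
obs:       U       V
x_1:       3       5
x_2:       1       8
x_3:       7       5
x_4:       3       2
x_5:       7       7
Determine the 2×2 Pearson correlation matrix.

Step 1 — column means:
  mean(U) = (3 + 1 + 7 + 3 + 7) / 5 = 21/5 = 4.2
  mean(V) = (5 + 8 + 5 + 2 + 7) / 5 = 27/5 = 5.4

Step 2 — sample variances and covariances s[i,j] = (1/(n-1)) · Σ_k (x_{k,i} - mean_i) · (x_{k,j} - mean_j), with n-1 = 4:
  s[U,U] = ((-1.2)·(-1.2) + (-3.2)·(-3.2) + (2.8)·(2.8) + (-1.2)·(-1.2) + (2.8)·(2.8)) / 4 = 28.8/4 = 7.2
  s[U,V] = ((-1.2)·(-0.4) + (-3.2)·(2.6) + (2.8)·(-0.4) + (-1.2)·(-3.4) + (2.8)·(1.6)) / 4 = -0.4/4 = -0.1
  s[V,V] = ((-0.4)·(-0.4) + (2.6)·(2.6) + (-0.4)·(-0.4) + (-3.4)·(-3.4) + (1.6)·(1.6)) / 4 = 21.2/4 = 5.3
  Sample standard deviations s_i = √(s[i,i]):
  s(U) = √(7.2) = 2.6833
  s(V) = √(5.3) = 2.3022

Step 3 — r_{ij} = s_{ij} / (s_i · s_j):
  r[U,U] = 1 (diagonal).
  r[U,V] = -0.1 / (2.6833 · 2.3022) = -0.1 / 6.1774 = -0.0162
  r[V,V] = 1 (diagonal).

R is symmetric with unit diagonal. Assembling:

R = [[1, -0.0162],
 [-0.0162, 1]]


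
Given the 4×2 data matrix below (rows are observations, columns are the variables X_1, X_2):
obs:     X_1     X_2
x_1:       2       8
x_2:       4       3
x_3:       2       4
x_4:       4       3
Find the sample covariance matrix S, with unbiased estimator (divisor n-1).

Step 1 — column means:
  mean(X_1) = (2 + 4 + 2 + 4) / 4 = 12/4 = 3
  mean(X_2) = (8 + 3 + 4 + 3) / 4 = 18/4 = 4.5

Step 2 — sample covariance S[i,j] = (1/(n-1)) · Σ_k (x_{k,i} - mean_i) · (x_{k,j} - mean_j), with n-1 = 3.
  S[X_1,X_1] = ((-1)·(-1) + (1)·(1) + (-1)·(-1) + (1)·(1)) / 3 = 4/3 = 1.3333
  S[X_1,X_2] = ((-1)·(3.5) + (1)·(-1.5) + (-1)·(-0.5) + (1)·(-1.5)) / 3 = -6/3 = -2
  S[X_2,X_2] = ((3.5)·(3.5) + (-1.5)·(-1.5) + (-0.5)·(-0.5) + (-1.5)·(-1.5)) / 3 = 17/3 = 5.6667

S is symmetric (S[j,i] = S[i,j]). Assembling:

S = [[1.3333, -2],
 [-2, 5.6667]]


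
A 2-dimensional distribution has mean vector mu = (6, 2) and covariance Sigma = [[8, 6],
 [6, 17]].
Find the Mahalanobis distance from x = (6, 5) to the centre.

Step 1 — centre the observation: (x - mu) = (0, 3).

Step 2 — invert Sigma. det(Sigma) = 8·17 - (6)² = 100.
  Sigma^{-1} = (1/det) · [[d, -b], [-b, a]] = [[0.17, -0.06],
 [-0.06, 0.08]].

Step 3 — form the quadratic (x - mu)^T · Sigma^{-1} · (x - mu):
  Sigma^{-1} · (x - mu) = (-0.18, 0.24).
  (x - mu)^T · [Sigma^{-1} · (x - mu)] = (0)·(-0.18) + (3)·(0.24) = 0.72.

Step 4 — take square root: d = √(0.72) ≈ 0.8485.

d(x, mu) = √(0.72) ≈ 0.8485


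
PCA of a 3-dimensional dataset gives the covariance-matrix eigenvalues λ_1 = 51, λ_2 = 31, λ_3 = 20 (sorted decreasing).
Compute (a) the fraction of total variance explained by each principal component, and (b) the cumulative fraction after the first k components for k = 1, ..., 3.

Step 1 — total variance = trace(Sigma) = Σ λ_i = 51 + 31 + 20 = 102.

Step 2 — fraction explained by component i = λ_i / Σ λ:
  PC1: 51/102 = 0.5
  PC2: 31/102 = 0.3039
  PC3: 20/102 = 0.1961

Step 3 — cumulative fraction after k components = (λ_1 + ... + λ_k) / Σ λ:
  k = 1: 51/102 = 0.5
  k = 2: (51 + 31)/102 = 82/102 = 0.8039
  k = 3: (51 + 31 + 20)/102 = 102/102 = 1

Summary (fraction, with percent):

explained: PC1 0.5 (50%), PC2 0.3039 (30.39%), PC3 0.1961 (19.61%);  cumulative: 0.5, 0.8039, 1
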